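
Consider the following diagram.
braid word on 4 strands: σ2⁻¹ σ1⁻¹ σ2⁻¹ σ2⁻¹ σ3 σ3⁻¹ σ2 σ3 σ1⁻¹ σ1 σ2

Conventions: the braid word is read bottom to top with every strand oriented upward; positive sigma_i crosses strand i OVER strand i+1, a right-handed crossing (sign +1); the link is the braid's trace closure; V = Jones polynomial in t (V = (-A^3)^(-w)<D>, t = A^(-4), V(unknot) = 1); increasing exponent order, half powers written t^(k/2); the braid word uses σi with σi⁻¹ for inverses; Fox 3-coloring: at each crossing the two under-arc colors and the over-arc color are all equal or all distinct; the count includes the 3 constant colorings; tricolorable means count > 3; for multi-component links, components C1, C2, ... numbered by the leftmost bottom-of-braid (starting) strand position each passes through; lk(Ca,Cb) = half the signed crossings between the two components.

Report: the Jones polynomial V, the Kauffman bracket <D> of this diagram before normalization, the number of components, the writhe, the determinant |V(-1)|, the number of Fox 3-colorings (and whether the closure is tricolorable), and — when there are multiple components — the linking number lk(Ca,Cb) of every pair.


Jones polynomial: V(t) = 1
<D> = -A^-3; writhe -1
components 1, writhe -1 (11 crossings)
3-colorings: 3 of 3^11, det 1 — not tricolorable
note: free reduction leaves σ2⁻¹ σ1⁻¹ σ2⁻¹ σ3 σ2 of the original 11 letters


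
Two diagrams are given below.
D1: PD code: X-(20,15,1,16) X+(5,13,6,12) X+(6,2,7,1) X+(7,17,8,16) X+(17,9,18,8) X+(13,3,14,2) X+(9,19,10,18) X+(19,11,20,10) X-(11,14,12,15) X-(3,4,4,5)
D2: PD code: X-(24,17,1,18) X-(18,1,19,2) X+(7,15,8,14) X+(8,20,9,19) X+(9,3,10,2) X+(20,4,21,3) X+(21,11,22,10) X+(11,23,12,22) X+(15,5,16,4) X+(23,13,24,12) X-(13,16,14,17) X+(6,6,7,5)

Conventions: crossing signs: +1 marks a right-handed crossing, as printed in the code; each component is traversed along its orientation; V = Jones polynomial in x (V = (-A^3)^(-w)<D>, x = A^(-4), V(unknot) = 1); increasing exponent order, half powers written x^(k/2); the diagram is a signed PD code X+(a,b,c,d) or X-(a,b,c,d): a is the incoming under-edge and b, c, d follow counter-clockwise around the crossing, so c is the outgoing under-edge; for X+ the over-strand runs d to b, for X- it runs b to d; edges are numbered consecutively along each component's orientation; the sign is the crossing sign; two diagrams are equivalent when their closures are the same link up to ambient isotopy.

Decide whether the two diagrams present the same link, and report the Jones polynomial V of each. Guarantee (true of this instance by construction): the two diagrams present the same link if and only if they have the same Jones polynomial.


equivalent: yes
V(D1) = x^2 + x^4 - x^5 + x^6 - x^7  (w +4, c 10, <D> = -A^-16 + A^-12 - A^-8 + A^-4 + A^4)
V(D2) = x^2 + x^4 - x^5 + x^6 - x^7  (w +6, c 12, <D> = -A^-10 + A^-6 - A^-2 + A^2 + A^10)
why: Reidemeister moves carry D1 (10 crossings) to D2 (12)


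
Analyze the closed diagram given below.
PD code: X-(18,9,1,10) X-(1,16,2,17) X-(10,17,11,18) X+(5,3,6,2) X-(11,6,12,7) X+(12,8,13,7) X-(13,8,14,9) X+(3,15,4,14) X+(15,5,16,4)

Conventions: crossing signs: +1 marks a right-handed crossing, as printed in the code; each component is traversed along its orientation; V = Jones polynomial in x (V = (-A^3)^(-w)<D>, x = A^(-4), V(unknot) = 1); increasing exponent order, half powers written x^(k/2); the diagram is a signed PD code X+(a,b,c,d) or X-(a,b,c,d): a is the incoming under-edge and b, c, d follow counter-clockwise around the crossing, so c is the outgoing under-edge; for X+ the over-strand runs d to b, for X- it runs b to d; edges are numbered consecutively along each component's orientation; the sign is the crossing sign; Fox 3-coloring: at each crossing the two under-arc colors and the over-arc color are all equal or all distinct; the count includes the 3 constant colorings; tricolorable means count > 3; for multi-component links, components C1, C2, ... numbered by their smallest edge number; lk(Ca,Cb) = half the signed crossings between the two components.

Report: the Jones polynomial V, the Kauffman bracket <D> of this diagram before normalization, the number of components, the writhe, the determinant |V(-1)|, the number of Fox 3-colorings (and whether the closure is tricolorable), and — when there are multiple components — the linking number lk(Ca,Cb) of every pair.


Jones polynomial: V(x) = -x^-3 + 2x^-2 - 2x^-1 + 3 - 2x + 2x^2 - x^3
<D> = A^-15 - 2A^-11 + 2A^-7 - 3A^-3 + 2A - 2A^5 + A^9; writhe -1
components 1, writhe -1 (9 crossings)
3-colorings: 3 of 3^9, det 13 — not tricolorable
note: the span of V is 6, forcing >= 6 crossings in any diagram


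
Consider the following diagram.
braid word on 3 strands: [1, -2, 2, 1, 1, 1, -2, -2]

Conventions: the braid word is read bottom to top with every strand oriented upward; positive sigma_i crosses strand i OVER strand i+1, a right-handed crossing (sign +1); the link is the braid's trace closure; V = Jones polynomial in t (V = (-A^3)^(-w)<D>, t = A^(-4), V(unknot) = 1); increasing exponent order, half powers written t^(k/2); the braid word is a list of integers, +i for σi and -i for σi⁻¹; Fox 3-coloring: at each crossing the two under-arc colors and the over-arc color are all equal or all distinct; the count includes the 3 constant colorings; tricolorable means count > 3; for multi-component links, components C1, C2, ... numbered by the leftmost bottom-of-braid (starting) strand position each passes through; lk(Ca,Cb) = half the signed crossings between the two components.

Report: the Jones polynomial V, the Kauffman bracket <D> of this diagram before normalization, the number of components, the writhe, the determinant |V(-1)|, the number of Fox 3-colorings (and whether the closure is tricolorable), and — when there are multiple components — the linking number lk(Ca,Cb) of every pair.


V(t) = t^-1 + 2t - t^2 + 2t^3 - t^4 + t^5
bracket: A^-14 - A^-10 + 2A^-6 - A^-2 + 2A^2 + A^10, w = +2
3 components, writhe +2, over 8 crossings
lk(C1,C2) = +2
linking number lk(C1,C3) = 0
lk(C2,C3): -1
det 8, colorings 3 of 3^8 — not tricolorable
observation: span 6 respects span(V) <= c + mu - 1 = 10 for this 3-component diagram


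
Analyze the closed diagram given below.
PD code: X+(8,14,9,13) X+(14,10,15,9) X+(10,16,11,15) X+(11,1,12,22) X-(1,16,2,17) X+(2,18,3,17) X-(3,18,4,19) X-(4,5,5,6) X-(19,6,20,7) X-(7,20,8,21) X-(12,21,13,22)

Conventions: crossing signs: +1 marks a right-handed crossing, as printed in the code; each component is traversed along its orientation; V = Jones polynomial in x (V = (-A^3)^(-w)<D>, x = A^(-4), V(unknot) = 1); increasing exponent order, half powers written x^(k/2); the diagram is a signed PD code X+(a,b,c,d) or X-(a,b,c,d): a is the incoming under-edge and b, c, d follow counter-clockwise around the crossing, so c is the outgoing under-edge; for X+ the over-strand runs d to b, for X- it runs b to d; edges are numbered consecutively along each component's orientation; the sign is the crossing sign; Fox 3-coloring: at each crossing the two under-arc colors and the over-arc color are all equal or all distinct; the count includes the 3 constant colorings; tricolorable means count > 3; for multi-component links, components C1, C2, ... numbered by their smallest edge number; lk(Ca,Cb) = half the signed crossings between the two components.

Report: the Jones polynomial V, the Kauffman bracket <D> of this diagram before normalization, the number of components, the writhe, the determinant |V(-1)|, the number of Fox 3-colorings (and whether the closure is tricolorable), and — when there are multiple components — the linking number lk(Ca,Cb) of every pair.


Jones polynomial: V(x) = -x^-3 + x^-2 - x^-1 + 3 - x + x^2 - x^3
<D> = A^-15 - A^-11 + A^-7 - 3A^-3 + A - A^5 + A^9; writhe -1
components 1, writhe -1 (11 crossings)
3-colorings: 27 of 3^11, det 9 — tricolorable
note: det 9 = |V(-1)|; divisible by 3, so tricolorable


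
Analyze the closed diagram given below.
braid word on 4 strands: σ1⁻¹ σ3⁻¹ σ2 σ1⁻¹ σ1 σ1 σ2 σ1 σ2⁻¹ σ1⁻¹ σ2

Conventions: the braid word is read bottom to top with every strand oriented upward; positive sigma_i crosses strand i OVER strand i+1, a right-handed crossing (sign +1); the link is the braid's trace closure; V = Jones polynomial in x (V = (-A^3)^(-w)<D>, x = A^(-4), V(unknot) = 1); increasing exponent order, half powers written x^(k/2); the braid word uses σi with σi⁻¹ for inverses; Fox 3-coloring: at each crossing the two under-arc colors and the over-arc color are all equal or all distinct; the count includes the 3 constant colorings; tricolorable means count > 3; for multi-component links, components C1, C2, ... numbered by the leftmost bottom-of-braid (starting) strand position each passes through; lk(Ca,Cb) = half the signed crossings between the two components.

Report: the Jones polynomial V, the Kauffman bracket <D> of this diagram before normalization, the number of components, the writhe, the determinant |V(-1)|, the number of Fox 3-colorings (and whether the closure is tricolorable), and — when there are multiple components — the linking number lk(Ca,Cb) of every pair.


V(x) = x + x^3 - x^4
bracket: A^-13 - A^-9 - A^-1, w = +1
1 component, writhe +1, over 11 crossings
det 3, colorings 9 of 3^11 — tricolorable
observation: det 3 = |V(-1)|; divisible by 3, so tricolorable


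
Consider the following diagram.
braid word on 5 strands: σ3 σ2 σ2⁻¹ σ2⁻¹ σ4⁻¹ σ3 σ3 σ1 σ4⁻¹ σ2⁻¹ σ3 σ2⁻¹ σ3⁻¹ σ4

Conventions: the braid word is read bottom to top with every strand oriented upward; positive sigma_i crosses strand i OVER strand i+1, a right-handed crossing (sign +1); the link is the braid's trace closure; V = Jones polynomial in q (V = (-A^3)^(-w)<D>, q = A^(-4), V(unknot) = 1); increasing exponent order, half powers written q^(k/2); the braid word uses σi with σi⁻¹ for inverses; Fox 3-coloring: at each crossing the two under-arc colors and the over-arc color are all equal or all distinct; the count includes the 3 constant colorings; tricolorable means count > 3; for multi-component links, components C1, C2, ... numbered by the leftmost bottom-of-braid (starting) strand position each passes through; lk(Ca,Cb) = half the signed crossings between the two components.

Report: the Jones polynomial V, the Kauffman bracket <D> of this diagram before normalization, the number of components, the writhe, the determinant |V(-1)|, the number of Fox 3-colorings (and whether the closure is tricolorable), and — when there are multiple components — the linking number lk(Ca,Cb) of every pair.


V(q) = -q^-5 + 2q^-4 - 3q^-3 + 5q^-2 - 5q^-1 + 5 - 4q + 3q^2 - q^3
bracket: -A^-12 + 3A^-8 - 4A^-4 + 5 - 5A^4 + 5A^8 - 3A^12 + 2A^16 - A^20, w = 0
1 component, writhe 0, over 14 crossings
det 29, colorings 3 of 3^14 — not tricolorable
observation: w = 0 (over 14 crossings) is diagram-only; (-A^3)^(0) removes it from V


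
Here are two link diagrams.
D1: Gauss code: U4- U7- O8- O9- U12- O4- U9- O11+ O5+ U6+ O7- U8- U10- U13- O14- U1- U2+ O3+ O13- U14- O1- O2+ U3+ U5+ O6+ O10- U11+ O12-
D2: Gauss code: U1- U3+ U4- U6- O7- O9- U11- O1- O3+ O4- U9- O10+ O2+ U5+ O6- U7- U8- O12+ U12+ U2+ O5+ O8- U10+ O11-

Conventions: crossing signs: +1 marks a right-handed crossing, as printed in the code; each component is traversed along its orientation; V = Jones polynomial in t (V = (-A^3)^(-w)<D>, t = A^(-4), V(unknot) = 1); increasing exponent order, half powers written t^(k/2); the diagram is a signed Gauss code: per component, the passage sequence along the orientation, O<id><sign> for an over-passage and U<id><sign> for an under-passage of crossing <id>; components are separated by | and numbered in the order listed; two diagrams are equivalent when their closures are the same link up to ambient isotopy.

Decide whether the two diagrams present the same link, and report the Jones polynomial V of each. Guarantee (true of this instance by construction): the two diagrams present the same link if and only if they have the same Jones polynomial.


same link: yes
V(D1) = -t^-6 + 2t^-5 - 3t^-4 + 4t^-3 - 3t^-2 + 3t^-1 - 2 + t  [14 crossings, <D> = A^-16 - 2A^-12 + 3A^-8 - 3A^-4 + 4 - 3A^4 + 2A^8 - A^12, w = -4]
V(D2) = -t^-6 + 2t^-5 - 3t^-4 + 4t^-3 - 3t^-2 + 3t^-1 - 2 + t  (w -2, c 12, <D> = A^-10 - 2A^-6 + 3A^-2 - 3A^2 + 4A^6 - 3A^10 + 2A^14 - A^18)
note: one V(t) for all 2 diagrams — one class (guaranteed)


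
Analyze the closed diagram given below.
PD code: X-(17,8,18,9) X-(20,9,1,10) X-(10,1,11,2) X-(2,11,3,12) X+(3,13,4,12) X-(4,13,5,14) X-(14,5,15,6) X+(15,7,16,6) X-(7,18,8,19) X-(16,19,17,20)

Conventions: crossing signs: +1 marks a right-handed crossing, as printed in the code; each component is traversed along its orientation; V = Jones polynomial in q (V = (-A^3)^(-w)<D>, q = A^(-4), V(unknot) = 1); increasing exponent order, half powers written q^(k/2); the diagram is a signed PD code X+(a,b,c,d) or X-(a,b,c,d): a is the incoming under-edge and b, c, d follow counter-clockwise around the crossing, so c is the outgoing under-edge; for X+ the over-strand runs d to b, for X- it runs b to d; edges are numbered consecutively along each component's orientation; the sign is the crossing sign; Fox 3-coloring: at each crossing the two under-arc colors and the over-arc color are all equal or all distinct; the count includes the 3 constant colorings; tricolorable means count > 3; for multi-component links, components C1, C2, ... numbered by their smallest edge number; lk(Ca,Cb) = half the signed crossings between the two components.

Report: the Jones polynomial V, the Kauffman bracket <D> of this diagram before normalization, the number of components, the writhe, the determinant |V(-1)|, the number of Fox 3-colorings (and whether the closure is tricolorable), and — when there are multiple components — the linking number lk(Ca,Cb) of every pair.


V(q) = -q^-7 + q^-6 - q^-5 + q^-4 + q^-2
bracket: A^-10 + A^-2 - A^2 + A^6 - A^10, w = -6
1 component, writhe -6, over 10 crossings
det 5, colorings 3 of 3^10 — not tricolorable
observation: w = -6 shifts under R1 moves; the (-A^3)^(6) factor cancels that in V


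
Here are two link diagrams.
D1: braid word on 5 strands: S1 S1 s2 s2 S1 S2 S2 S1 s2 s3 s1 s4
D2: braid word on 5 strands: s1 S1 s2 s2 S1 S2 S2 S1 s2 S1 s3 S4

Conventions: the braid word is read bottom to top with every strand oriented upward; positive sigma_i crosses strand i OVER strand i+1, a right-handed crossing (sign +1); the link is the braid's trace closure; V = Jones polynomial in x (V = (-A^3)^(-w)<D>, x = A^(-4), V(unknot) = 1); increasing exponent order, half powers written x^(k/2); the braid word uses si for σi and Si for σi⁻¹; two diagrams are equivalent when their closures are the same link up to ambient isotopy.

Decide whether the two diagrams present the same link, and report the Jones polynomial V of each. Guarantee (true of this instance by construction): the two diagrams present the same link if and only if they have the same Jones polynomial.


same link: yes
V(D1) = -x^-5 + x^-4 - x^-3 + 2x^-2 - x^-1 + 2 - x  [12 crossings, <D> = -A^-4 + 2 - A^4 + 2A^8 - A^12 + A^16 - A^20, w = 0]
D2 (bracket -A^-10 + 2A^-6 - A^-2 + 2A^2 - A^6 + A^10 - A^14; 12 crossings at w = -2): V = -x^-5 + x^-4 - x^-3 + 2x^-2 - x^-1 + 2 - x
note: from 12 to 12 crossings by R-moves: one link, two diagrams


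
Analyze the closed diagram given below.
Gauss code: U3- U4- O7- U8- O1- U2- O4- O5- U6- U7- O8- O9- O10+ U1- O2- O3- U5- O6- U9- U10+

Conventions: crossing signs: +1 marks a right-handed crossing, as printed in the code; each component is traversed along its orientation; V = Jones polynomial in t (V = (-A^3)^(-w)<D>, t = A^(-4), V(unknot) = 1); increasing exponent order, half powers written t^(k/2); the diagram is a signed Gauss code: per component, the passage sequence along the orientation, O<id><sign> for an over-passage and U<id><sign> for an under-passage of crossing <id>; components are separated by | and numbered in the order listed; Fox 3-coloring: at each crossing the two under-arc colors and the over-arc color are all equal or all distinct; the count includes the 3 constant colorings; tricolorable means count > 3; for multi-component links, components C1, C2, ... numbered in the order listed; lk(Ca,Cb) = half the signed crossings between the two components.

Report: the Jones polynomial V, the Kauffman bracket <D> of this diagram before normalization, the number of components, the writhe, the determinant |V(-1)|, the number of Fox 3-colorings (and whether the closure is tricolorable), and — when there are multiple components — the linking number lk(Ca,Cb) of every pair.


V(t) = -t^-10 + t^-9 - t^-8 + t^-7 - t^-6 + t^-5 + t^-3
bracket: A^-12 + A^-4 - 1 + A^4 - A^8 + A^12 - A^16, w = -8
1 component, writhe -8, over 10 crossings
det 7, colorings 3 of 3^10 — not tricolorable
observation: V spans 7 powers of t: at least 7 crossings in any diagram


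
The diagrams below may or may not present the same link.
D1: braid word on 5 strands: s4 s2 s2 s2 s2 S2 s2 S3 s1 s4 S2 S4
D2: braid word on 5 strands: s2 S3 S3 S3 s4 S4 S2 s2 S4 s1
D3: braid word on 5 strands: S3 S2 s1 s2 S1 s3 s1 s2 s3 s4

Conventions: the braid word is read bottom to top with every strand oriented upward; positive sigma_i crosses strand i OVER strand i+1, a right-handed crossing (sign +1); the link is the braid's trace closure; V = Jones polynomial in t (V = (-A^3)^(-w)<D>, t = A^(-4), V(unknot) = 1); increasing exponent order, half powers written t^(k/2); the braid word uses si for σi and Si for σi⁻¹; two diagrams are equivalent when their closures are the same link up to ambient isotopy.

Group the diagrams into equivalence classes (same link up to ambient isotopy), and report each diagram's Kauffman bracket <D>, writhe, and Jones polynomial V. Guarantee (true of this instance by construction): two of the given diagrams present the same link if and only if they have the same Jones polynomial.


equivalence classes: {D1} | {D2} | {D3}
D1 (bracket -A^-4 + 1 + A^8; 12 crossings at w = +4): V = t + t^3 - t^4
D2 (bracket A^-2 + A^6 - A^10; 10 crossings at w = -2): V = -t^-4 + t^-3 + t^-1
V(D3) = 1  (w +4, c 10, <D> = A^12)
observation: comparing 3 Jones polynomials yields 3 groups


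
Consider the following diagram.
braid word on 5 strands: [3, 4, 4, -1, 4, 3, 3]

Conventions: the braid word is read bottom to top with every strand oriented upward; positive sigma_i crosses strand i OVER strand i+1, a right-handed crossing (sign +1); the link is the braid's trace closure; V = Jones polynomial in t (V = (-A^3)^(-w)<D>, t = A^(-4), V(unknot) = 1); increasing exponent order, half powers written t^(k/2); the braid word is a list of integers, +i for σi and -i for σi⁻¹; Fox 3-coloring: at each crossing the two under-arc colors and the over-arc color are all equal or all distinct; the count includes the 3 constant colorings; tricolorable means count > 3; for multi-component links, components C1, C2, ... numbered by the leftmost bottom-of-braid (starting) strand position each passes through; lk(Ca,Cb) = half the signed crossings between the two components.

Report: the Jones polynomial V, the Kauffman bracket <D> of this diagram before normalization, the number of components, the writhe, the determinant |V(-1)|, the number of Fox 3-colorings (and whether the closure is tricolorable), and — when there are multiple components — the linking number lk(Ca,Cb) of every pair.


V = -t^(3/2) - t^(5/2) - 2t^(7/2) + t^(11/2) + t^(13/2) + t^(15/2) - t^(17/2)
<D> = A^-19 - A^-15 - A^-11 - A^-7 + 2A + A^5 + A^9 (w = +5)
2 components over 7 crossings, w = +5
lk(C1,C2): 0
81 Fox colorings among 3^7, |V(-1)| = 0: tricolorable
why: span 7 respects span(V) <= c + mu - 1 = 8 for this 2-component diagram


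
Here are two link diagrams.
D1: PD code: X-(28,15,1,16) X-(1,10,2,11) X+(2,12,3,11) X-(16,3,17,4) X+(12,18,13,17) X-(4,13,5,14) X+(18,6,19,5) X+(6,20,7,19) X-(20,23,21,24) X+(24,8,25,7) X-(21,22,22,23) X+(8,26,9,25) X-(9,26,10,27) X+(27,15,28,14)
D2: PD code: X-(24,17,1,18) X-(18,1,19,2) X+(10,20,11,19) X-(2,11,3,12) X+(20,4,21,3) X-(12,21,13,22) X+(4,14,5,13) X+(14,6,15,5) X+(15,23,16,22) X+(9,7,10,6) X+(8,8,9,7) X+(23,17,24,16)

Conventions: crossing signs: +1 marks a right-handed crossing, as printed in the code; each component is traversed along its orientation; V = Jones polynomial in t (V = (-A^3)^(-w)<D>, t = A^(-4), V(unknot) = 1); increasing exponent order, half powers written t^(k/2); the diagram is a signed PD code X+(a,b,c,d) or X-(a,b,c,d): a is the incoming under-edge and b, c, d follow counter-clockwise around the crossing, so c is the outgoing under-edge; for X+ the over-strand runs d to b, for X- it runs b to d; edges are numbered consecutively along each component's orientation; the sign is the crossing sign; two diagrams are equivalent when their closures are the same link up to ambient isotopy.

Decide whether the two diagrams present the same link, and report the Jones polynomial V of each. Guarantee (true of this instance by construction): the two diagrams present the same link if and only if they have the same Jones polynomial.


equivalent: yes
V(D1) = t^-1 - 1 + 2t - 2t^2 + 2t^3 - 2t^4 + t^5  (w 0, c 14, <D> = A^-20 - 2A^-16 + 2A^-12 - 2A^-8 + 2A^-4 - 1 + A^4)
V(D2) = t^-1 - 1 + 2t - 2t^2 + 2t^3 - 2t^4 + t^5  (w +4, c 12, <D> = A^-8 - 2A^-4 + 2 - 2A^4 + 2A^8 - A^12 + A^16)
why: all 2 diagrams share one V(t), hence one class


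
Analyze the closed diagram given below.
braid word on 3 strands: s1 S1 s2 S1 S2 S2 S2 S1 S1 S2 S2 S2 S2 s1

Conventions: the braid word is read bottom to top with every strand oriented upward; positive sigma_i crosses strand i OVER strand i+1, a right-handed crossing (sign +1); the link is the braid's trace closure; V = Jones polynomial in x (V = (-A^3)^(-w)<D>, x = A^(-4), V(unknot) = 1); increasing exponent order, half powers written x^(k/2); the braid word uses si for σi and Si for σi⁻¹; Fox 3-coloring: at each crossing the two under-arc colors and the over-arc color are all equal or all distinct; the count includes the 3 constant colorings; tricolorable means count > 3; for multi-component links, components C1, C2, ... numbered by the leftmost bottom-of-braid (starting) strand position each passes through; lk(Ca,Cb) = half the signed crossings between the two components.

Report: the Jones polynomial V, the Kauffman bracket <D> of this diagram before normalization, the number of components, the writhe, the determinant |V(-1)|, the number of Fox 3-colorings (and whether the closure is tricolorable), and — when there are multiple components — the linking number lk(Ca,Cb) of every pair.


V(x) = -x^-12 + 2x^-11 - 3x^-10 + 4x^-9 - 5x^-8 + 4x^-7 - 3x^-6 + 3x^-5 - x^-4 + x^-3
bracket: A^-12 - A^-8 + 3A^-4 - 3 + 4A^4 - 5A^8 + 4A^12 - 3A^16 + 2A^20 - A^24, w = -8
1 component, writhe -8, over 14 crossings
det 27, colorings 9 of 3^14 — tricolorable
observation: w = -8 (over 14 crossings) is diagram-only; (-A^3)^(8) removes it from V


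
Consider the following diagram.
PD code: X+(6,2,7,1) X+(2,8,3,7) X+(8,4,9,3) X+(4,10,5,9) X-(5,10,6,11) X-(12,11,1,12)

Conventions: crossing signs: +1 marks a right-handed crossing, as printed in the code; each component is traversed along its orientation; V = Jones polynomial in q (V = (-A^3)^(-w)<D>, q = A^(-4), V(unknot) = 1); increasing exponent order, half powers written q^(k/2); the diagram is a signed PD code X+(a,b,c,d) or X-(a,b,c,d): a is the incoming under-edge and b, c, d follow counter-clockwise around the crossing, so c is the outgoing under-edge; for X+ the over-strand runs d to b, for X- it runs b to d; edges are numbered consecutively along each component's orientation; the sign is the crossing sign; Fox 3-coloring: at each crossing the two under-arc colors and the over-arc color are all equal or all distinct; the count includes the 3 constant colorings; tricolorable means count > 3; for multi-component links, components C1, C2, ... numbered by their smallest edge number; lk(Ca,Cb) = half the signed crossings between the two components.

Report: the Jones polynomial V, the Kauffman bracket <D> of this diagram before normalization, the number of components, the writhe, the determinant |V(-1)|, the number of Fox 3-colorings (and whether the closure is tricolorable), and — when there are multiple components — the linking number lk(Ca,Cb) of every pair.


V(q) = q + q^3 - q^4
bracket: -A^-10 + A^-6 + A^2, w = +2
1 component, writhe +2, over 6 crossings
det 3, colorings 9 of 3^6 — tricolorable
observation: V spans 3 powers of q: at least 3 crossings in any diagram


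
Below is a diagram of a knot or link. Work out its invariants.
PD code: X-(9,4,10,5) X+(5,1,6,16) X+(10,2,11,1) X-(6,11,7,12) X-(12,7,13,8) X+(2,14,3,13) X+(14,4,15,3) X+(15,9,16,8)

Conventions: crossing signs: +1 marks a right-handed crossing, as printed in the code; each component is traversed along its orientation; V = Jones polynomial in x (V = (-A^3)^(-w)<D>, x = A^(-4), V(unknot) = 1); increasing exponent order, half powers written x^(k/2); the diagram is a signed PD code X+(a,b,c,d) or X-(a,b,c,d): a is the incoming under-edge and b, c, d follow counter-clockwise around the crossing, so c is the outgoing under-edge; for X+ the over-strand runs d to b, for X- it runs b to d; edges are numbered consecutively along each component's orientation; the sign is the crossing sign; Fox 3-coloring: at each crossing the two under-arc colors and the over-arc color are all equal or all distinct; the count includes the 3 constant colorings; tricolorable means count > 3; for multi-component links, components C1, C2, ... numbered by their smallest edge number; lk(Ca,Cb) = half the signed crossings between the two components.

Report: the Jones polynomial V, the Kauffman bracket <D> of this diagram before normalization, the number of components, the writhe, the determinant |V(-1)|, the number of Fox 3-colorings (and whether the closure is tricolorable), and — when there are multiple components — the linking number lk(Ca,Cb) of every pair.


Jones polynomial: V(x) = -x^-1 + 2 - x + 2x^2 - x^3 + x^4 - x^5
<D> = -A^-14 + A^-10 - A^-6 + 2A^-2 - A^2 + 2A^6 - A^10; writhe +2
components 1, writhe +2 (8 crossings)
3-colorings: 9 of 3^8, det 9 — tricolorable
note: V spans 6 powers of x: at least 6 crossings in any diagram


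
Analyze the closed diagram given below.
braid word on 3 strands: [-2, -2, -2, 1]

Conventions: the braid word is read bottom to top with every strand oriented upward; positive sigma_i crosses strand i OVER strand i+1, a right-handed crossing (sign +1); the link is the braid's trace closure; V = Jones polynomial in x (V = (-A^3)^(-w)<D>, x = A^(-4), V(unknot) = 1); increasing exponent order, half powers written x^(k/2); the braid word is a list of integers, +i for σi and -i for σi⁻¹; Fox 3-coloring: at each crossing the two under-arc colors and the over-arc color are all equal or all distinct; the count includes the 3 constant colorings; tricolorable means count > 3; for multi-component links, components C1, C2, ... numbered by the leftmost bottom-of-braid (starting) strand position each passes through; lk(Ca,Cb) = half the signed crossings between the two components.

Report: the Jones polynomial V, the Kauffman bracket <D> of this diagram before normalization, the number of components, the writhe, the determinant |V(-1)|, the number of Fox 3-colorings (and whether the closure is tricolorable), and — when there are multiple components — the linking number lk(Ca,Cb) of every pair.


V(x) = -x^-4 + x^-3 + x^-1
bracket: A^-2 + A^6 - A^10, w = -2
1 component, writhe -2, over 4 crossings
det 3, colorings 9 of 3^4 — tricolorable
observation: V spans 3 powers of x: at least 3 crossings in any diagram


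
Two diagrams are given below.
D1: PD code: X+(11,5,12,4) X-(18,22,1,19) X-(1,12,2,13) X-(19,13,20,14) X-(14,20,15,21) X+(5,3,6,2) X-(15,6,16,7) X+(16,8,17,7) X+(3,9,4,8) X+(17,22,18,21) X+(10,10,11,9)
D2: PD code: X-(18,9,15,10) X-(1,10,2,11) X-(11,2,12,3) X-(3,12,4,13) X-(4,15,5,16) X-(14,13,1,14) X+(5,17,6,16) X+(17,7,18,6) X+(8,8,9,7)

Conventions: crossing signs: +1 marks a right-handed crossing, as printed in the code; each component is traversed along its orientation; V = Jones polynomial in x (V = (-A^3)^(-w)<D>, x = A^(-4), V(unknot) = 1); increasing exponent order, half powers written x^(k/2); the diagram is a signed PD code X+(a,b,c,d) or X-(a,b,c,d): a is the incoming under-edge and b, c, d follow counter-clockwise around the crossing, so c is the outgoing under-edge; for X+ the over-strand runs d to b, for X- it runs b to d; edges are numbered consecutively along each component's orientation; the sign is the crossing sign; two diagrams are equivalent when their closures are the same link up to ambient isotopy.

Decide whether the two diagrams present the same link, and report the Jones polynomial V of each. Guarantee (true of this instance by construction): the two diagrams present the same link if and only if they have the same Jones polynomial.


same link: no
V(D1) = -x^(-3/2) - 2x^(1/2) + x^(3/2) - x^(5/2) + x^(7/2)  [11 crossings, <D> = -A^-11 + A^-7 - A^-3 + 2A + A^9, w = +1]
D2 (bracket A^-7 + A^-3 + A - A^9; 9 crossings at w = -3): V = x^(-9/2) - x^(-5/2) - x^(-3/2) - x^(-1/2)
note: 2 values of V(x) split the 2 diagrams


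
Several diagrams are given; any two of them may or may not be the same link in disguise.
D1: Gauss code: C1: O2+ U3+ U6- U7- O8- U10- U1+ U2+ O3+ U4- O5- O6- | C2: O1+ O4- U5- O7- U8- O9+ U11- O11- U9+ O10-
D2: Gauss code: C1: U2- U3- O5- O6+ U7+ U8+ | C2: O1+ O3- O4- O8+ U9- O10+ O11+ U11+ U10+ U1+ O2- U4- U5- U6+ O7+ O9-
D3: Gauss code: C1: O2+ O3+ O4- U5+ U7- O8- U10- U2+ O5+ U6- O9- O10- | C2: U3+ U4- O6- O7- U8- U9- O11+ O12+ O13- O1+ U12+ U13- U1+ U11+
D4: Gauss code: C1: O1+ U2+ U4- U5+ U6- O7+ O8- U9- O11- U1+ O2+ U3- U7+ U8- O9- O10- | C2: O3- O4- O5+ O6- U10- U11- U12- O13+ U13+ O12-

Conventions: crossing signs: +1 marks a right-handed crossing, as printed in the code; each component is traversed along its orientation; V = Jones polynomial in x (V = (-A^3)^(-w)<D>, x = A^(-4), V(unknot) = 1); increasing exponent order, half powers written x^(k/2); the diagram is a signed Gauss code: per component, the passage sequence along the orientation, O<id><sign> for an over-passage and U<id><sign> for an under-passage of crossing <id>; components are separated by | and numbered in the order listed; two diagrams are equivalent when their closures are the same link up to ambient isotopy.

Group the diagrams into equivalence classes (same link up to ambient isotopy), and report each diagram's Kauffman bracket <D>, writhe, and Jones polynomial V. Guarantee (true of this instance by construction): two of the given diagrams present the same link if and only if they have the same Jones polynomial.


classes: {D1, D3, D4} | {D2}
V(D1) = -x^(-9/2) - x^(-5/2) + x^(-3/2) - x^(-1/2)  [11 crossings, <D> = A^-7 - A^-3 + A + A^9, w = -3]
V(D2) = -x^(-1/2) - x^(1/2)  (w +1, c 11, <D> = A + A^5)
V(D3) = -x^(-9/2) - x^(-5/2) + x^(-3/2) - x^(-1/2)  [13 crossings, <D> = A^-1 - A^3 + A^7 + A^15, w = -1]
D4 (bracket A^-7 - A^-3 + A + A^9; 13 crossings at w = -3): V = -x^(-9/2) - x^(-5/2) + x^(-3/2) - x^(-1/2)
insight: 2 values of V(x) split the 4 diagrams


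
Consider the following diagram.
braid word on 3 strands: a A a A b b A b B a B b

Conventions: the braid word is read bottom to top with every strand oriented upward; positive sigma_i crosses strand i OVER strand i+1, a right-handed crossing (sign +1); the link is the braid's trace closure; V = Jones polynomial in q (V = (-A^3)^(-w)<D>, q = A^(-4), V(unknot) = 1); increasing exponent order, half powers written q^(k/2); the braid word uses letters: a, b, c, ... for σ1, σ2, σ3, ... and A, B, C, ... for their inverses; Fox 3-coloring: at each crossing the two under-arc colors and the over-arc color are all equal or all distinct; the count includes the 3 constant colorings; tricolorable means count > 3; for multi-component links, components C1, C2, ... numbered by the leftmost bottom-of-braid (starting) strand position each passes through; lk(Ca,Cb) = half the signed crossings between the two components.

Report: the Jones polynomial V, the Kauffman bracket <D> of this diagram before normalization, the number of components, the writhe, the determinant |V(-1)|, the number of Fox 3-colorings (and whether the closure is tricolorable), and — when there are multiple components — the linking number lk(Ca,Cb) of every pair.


V = 1 + q + q^2 + q^3
<D> = A^-6 + A^-2 + A^2 + A^6 (w = +2)
3 components over 12 crossings, w = +2
lk(C1,C2): 0
lk(C1,C3) = 0
linking number lk(C2,C3) = +1
9 Fox colorings among 3^12, |V(-1)| = 0: tricolorable
why: inverse pairs cancel, leaving σ2 σ2


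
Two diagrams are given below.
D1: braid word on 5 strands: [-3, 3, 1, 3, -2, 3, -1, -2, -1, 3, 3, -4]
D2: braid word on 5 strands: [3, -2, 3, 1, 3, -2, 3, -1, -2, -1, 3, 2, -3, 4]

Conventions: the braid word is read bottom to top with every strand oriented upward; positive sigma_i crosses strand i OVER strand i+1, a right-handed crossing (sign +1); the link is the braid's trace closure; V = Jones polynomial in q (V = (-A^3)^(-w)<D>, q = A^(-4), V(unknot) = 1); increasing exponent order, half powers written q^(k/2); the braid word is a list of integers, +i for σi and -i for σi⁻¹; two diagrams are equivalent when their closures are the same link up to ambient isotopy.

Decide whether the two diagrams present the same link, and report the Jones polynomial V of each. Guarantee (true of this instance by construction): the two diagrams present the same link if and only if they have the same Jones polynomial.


equivalent: yes
D1 (bracket A^-20 - 2A^-16 + 2A^-12 - 2A^-8 + 2A^-4 - 1 + A^4; 12 crossings at w = 0): V = q^-1 - 1 + 2q - 2q^2 + 2q^3 - 2q^4 + q^5
V(D2) = q^-1 - 1 + 2q - 2q^2 + 2q^3 - 2q^4 + q^5  [14 crossings, <D> = A^-14 - 2A^-10 + 2A^-6 - 2A^-2 + 2A^2 - A^6 + A^10, w = +2]
observation: from 12 to 14 crossings by R-moves: one link, two diagrams


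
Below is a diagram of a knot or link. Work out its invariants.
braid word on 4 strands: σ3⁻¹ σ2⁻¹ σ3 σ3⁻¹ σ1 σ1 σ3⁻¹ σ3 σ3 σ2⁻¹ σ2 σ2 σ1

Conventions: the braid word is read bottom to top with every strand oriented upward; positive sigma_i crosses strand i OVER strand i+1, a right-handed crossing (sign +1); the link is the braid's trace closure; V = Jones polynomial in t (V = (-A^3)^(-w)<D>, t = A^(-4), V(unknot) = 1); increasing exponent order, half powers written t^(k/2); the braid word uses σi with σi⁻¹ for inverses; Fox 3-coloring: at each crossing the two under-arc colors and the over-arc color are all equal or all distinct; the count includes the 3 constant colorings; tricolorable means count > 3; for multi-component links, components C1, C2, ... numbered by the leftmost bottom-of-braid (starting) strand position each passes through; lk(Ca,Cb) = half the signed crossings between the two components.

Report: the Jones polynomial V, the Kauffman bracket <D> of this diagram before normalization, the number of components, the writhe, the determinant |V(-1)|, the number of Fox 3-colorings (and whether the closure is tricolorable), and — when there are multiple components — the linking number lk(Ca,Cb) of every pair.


V(t) = t + t^3 - t^4
bracket: A^-7 - A^-3 - A^5, w = +3
1 component, writhe +3, over 13 crossings
det 3, colorings 9 of 3^13 — tricolorable
observation: free reduction leaves σ3⁻¹ σ2⁻¹ σ1 σ1 σ3 σ2 σ1 of the original 13 letters


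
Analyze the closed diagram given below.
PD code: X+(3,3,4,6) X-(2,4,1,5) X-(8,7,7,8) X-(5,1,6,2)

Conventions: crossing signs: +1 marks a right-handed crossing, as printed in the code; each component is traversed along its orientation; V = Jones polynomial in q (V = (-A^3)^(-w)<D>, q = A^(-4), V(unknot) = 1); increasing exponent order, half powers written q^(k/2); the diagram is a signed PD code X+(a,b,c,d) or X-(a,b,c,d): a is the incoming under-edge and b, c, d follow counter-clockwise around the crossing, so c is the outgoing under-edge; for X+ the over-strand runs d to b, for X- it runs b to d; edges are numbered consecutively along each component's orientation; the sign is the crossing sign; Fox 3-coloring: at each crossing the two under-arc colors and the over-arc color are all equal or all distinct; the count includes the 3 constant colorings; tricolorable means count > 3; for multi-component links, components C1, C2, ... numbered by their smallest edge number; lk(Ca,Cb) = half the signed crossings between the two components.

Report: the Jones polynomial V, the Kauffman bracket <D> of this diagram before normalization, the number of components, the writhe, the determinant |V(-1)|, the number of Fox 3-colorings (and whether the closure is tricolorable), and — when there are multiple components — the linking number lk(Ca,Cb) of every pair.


V(q) = q^-3 + q^-2 + q^-1 + 1
bracket: A^-6 + A^-2 + A^2 + A^6, w = -2
3 components, writhe -2, over 4 crossings
lk(C1,C2) = -1
linking number lk(C1,C3) = 0
lk(C2,C3): 0
det 0, colorings 9 of 3^4 — tricolorable
observation: w = -2 shifts under R1 moves; the (-A^3)^(2) factor cancels that in V


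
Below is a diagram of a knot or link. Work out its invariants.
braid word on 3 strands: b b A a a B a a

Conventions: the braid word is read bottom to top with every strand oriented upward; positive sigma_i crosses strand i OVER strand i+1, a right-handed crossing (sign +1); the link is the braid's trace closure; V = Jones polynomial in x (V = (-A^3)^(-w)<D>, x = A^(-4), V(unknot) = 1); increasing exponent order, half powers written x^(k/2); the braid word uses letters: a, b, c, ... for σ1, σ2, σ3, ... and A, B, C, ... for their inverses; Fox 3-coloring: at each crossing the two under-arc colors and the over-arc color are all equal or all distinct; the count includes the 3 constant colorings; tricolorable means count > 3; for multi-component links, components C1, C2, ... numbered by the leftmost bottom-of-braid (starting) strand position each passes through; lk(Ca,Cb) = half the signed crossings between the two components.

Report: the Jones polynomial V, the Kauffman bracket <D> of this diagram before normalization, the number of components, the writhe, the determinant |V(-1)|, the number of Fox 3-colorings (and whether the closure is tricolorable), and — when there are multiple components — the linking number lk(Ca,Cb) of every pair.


Jones polynomial: V(x) = x - x^2 + 2x^3 - x^4 + x^5 - x^6
<D> = -A^-12 + A^-8 - A^-4 + 2 - A^4 + A^8; writhe +4
components 1, writhe +4 (8 crossings)
3-colorings: 3 of 3^8, det 7 — not tricolorable
note: V spans 5 powers of x: at least 5 crossings in any diagram


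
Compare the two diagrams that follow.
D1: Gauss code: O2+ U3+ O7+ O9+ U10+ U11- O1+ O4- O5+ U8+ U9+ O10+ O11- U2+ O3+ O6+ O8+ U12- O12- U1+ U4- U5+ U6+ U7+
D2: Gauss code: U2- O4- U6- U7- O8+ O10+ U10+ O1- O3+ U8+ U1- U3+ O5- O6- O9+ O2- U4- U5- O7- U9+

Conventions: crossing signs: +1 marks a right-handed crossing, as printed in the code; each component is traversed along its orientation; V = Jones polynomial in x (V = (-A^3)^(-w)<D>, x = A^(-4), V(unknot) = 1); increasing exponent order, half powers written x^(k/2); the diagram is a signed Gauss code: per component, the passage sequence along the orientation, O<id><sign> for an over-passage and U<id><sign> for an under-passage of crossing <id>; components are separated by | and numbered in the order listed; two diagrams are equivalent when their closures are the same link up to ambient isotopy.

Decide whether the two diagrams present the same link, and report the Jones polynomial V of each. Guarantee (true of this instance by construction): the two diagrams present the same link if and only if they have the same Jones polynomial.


same link: no
V(D1) = x^2 + x^4 - x^5 + x^6 - x^7  [12 crossings, <D> = -A^-10 + A^-6 - A^-2 + A^2 + A^10, w = +6]
D2 (bracket A^-2 + A^6 - A^10; 10 crossings at w = -2): V = -x^-4 + x^-3 + x^-1
note: comparing 2 Jones polynomials yields 2 groups


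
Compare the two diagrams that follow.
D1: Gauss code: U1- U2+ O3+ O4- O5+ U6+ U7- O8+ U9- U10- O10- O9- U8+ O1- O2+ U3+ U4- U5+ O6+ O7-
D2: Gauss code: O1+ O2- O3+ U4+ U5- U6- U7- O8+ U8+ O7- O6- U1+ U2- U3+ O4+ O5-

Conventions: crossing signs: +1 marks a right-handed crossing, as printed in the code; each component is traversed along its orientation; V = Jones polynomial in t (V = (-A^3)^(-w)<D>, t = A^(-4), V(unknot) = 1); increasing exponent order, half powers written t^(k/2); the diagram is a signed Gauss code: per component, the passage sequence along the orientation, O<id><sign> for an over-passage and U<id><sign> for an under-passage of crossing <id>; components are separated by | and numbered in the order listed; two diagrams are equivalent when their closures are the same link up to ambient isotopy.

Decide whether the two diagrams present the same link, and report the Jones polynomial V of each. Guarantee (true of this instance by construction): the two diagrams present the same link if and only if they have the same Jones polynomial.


equivalent: yes
V(D1) = 1  (w 0, c 10, <D> = 1)
V(D2) = 1  [8 crossings, <D> = 1, w = 0]
key observation: all 2 diagrams share one V(t), hence one class
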